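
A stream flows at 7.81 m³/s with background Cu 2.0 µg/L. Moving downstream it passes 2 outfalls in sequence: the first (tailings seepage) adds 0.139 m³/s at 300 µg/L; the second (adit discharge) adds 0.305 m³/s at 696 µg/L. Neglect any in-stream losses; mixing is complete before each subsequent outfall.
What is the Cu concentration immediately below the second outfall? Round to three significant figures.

Outfall 1: combined Q = 7.949 m³/s; C = (7.810·2.000 + 0.1390·300.0)/7.949 = 7.211 µg/L.
Outfall 2: combined Q = 8.254 m³/s; C = (7.949·7.211 + 0.3050·696.0)/8.254 = 32.66 µg/L.

32.7 µg/L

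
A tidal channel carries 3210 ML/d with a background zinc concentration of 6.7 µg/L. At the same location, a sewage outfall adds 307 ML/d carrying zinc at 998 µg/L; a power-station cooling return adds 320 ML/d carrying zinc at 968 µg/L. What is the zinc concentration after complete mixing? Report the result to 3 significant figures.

Mixed concentration C = ΣQC/ΣQ = (3210·6.700 + 307.0·998.0 + 320.0·968.0) / 3837 = 637700/3837 = 166.2 µg/L.

166 µg/L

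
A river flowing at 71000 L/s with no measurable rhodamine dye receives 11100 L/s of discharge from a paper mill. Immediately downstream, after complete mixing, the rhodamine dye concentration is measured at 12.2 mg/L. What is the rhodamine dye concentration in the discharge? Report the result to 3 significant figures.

90.2 mg/L

Mass balance: 71000·0 + 11100·Cₑ = 82100·12.20
→ Cₑ = (82100·12.20 − 71000·0) / 11100 = 90.24 mg/L.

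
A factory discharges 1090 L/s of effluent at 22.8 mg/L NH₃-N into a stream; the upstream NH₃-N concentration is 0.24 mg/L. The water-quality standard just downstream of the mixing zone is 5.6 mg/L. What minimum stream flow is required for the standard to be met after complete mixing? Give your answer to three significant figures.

3500 L/s

Set C_mix = 5.6: (Q·0.2400 + 1090·22.80) / (Q + 1090) = 5.6
→ Q = 1090·(22.80 − 5.6)/(5.6 − 0.2400) = 3498 L/s.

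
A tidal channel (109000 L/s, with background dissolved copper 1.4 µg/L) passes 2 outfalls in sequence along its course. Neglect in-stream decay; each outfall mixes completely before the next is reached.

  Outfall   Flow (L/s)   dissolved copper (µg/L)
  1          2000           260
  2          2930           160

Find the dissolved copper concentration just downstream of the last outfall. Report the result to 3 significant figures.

10.0 µg/L

Outfall 1: combined Q = 111000 L/s; C = (109000·1.400 + 2000·260.0)/111000 = 6.059 µg/L.
Outfall 2: combined Q = 113900 L/s; C = (111000·6.059 + 2930·160.0)/113900 = 10.02 µg/L.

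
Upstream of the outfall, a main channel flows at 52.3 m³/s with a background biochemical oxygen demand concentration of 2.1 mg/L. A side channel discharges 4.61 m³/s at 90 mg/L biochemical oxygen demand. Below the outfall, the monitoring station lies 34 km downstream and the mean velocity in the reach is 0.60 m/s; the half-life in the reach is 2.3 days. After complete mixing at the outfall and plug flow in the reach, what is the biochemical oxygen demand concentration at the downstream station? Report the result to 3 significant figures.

Mass balance: C = (52.30·2.100 + 4.610·90.00) / 56.91 = 524.7/56.91 = 9.220 mg/L.
Travel time t = 34·1000 / 0.60 = 56670 s = 15.74 h.
Half-life 2.3 d → k = ln 2 / 2.3 = 0.3014 d⁻¹.
After decay, C = 9.220 × e^(−kt) = 9.220 × 0.8207 = 7.567 mg/L.

7.57 mg/L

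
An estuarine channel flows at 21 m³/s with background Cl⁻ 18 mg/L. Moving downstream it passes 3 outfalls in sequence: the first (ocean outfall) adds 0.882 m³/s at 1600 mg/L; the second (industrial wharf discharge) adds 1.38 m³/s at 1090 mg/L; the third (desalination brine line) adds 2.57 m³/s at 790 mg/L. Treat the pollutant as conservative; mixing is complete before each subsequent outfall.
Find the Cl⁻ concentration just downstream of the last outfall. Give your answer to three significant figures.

Outfall 1: combined Q = 21.88 m³/s; C = (21.00·18.00 + 0.8820·1600)/21.88 = 81.77 mg/L.
Outfall 2: combined Q = 23.26 m³/s; C = (21.88·81.77 + 1.380·1090)/23.26 = 141.6 mg/L.
Outfall 3: combined Q = 25.83 m³/s; C = (23.26·141.6 + 2.570·790.0)/25.83 = 206.1 mg/L.

206 mg/L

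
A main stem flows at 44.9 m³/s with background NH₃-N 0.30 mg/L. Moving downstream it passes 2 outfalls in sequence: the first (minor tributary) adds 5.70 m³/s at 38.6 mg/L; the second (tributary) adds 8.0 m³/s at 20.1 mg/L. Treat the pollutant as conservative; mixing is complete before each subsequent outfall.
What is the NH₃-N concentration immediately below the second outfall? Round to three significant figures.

6.73 mg/L

Outfall 1: combined Q = 50.60 m³/s; C = (44.90·0.3000 + 5.700·38.60)/50.60 = 4.614 mg/L.
Outfall 2: combined Q = 58.60 m³/s; C = (50.60·4.614 + 8.000·20.10)/58.60 = 6.728 mg/L.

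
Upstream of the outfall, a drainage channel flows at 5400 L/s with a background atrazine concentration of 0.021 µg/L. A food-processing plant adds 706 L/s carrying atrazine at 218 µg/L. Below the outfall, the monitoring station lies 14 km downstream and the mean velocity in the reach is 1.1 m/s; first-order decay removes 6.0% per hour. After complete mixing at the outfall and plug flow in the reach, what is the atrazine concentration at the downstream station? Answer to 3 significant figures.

After mixing, C = (5400·0.02100 + 706.0·218.0) / 6106 = 154000/6106 = 25.22 µg/L.
Travel time t = 14·1000 / 1.1 = 12730 s = 3.535 h.
6.0%/h lost → k = −ln(1 − 0.06) = 0.06188 h⁻¹.
After decay, C = 25.22 × e^(−kt) = 25.22 × 0.8035 = 20.27 µg/L.

20.3 µg/L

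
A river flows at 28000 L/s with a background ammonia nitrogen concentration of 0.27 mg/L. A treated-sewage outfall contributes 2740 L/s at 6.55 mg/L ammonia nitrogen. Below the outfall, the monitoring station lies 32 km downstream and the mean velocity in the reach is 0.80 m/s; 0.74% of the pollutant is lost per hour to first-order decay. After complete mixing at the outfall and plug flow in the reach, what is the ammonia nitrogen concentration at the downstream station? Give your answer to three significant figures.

0.764 mg/L

After mixing, C = (28000·0.2700 + 2740·6.550) / 30740 = 25510/30740 = 0.8298 mg/L.
Travel time t = 32·1000 / 0.80 = 40000 s = 11.11 h.
0.74%/h lost → k = −ln(1 − 0.0074) = 0.007428 h⁻¹.
Decay over the reach: 0.8298·exp(−kt) = 0.8298·0.9208 = 0.7640 mg/L.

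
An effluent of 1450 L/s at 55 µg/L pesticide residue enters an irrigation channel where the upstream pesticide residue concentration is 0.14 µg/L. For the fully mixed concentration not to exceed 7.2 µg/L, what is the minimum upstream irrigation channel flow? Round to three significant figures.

9820 L/s

Set C_mix = 7.2: (Q·0.1400 + 1450·55.00) / (Q + 1450) = 7.2
→ Q = 1450·(55.00 − 7.2)/(7.2 − 0.1400) = 9817 L/s.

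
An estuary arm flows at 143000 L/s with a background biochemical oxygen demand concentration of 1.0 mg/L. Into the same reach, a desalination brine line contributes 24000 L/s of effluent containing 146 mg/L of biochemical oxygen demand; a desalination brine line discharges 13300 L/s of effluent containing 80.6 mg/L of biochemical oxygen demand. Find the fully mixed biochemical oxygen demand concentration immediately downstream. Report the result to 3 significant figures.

Mass balance: C = (143000·1.000 + 24000·146.0 + 13300·80.60) / 180300 = 4719000/180300 = 26.17 mg/L.

26.2 mg/L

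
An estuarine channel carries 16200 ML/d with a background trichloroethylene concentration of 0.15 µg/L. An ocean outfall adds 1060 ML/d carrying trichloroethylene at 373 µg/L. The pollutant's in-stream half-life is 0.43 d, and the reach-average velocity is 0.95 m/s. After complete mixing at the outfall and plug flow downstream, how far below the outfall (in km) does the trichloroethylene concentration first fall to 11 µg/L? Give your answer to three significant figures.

Conservation of mass: C = (16200·0.1500 + 1060·373.0) / 17260 = 397800/17260 = 23.05 µg/L.
Half-life 0.43 d → k = ln 2 / 0.43 = 1.612 d⁻¹.
Set 23.05·exp(−k·t) = 11 → t = ln(23.05/11)/k = 39650 s = 11.01 h.
Distance = v·t = 0.95·39650 = 37660 m = 37.66 km.

37.7 km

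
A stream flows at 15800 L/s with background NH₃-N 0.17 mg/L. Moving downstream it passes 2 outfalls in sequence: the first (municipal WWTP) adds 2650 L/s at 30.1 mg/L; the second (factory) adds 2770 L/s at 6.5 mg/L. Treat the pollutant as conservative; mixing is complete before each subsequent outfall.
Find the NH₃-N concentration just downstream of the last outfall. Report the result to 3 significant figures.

4.73 mg/L

Below outfall 1: Q → 18450 L/s, C = (15800·0.1700 + 2650·30.10)/18450 = 4.469 mg/L.
Below outfall 2: Q → 21220 L/s, C = (18450·4.469 + 2770·6.500)/21220 = 4.734 mg/L.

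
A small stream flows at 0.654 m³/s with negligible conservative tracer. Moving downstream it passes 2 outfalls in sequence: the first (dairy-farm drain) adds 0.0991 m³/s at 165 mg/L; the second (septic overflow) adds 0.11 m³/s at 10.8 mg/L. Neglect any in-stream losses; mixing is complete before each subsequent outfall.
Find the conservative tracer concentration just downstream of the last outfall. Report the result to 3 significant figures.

20.3 mg/L

Outfall 1: combined Q = 0.7531 m³/s; C = (0.6540·0 + 0.09910·165.0)/0.7531 = 21.71 mg/L.
Outfall 2: combined Q = 0.8631 m³/s; C = (0.7531·21.71 + 0.1100·10.80)/0.8631 = 20.32 mg/L.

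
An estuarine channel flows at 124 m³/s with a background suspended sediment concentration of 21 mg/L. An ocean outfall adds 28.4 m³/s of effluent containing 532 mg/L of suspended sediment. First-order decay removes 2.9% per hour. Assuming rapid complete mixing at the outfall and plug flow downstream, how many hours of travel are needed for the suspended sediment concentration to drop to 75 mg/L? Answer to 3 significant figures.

After mixing, C = (124.0·21.00 + 28.40·532.0) / 152.4 = 17710/152.4 = 116.2 mg/L.
2.9%/h lost → k = −ln(1 − 0.029) = 0.02943 h⁻¹.
116.2·exp(−k·t) = 75 → t = ln(116.2/75)/k = 53590 s = 14.88 h.

14.9 h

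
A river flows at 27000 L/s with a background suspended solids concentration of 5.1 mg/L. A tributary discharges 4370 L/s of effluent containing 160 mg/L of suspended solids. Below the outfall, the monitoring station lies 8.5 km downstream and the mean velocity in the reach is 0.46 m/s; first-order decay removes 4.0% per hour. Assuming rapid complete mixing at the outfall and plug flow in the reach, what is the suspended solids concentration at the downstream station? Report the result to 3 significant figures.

After mixing, C = (27000·5.100 + 4370·160.0) / 31370 = 836900/31370 = 26.68 mg/L.
Travel time t = 8.5·1000 / 0.46 = 18480 s = 5.133 h.
4.0%/h lost → k = −ln(1 − 0.04) = 0.04082 h⁻¹.
After decay, C = 26.68 × e^(−kt) = 26.68 × 0.8110 = 21.64 mg/L.

21.6 mg/L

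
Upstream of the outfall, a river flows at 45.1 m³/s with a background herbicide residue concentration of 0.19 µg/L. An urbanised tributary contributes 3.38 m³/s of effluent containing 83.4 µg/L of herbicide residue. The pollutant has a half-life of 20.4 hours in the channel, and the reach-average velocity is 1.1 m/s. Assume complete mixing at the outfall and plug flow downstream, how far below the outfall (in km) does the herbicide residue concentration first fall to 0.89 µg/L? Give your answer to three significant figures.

222 km

Mass balance: C = (45.10·0.1900 + 3.380·83.40) / 48.48 = 290.5/48.48 = 5.991 µg/L.
Half-life 20.4 h → k = ln 2 / 20.4 = 0.03398 h⁻¹ = 0.8155 d⁻¹.
Set 5.991·exp(−k·t) = 0.89 → t = ln(5.991/0.89)/k = 202000 s = 56.12 h.
Distance = v·t = 1.1·202000 = 222200 m = 222.2 km.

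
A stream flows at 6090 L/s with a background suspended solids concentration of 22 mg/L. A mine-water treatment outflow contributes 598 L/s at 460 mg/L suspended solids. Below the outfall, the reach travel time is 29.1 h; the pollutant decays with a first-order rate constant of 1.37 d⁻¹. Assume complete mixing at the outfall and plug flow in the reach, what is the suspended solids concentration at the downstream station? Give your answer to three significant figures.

11.6 mg/L

Mixed concentration C = ΣQC/ΣQ = (6090·22.00 + 598.0·460.0) / 6688 = 409100/6688 = 61.16 mg/L.
After decay, C = 61.16 × e^(−kt) = 61.16 × 0.1899 = 11.62 mg/L.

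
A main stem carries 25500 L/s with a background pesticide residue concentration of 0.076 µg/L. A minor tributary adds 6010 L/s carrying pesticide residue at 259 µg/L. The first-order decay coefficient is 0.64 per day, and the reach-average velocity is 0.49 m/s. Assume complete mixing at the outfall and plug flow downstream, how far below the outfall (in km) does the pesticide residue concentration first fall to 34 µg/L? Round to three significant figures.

Mass balance: C = (25500·0.07600 + 6010·259.0) / 31510 = 1559000/31510 = 49.46 µg/L.
Set 49.46·exp(−k·t) = 34 → t = ln(49.46/34)/k = 50600 s = 14.06 h.
Distance = v·t = 0.49·50600 = 24800 m = 24.80 km.

24.8 km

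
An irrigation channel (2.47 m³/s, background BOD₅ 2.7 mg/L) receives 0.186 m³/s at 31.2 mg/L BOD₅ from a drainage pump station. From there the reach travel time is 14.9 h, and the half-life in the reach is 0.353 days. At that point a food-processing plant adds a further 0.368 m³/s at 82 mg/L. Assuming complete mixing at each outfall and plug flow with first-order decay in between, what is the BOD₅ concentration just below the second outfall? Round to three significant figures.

Flow-weighted average: C = (2.470·2.700 + 0.1860·31.20) / 2.656 = 12.47/2.656 = 4.696 mg/L; combined flow 2.656 m³/s.
Half-life 0.353 d → k = ln 2 / 0.353 = 1.964 d⁻¹.
After decay, C = 4.696 × e^(−kt) = 4.696 × 0.2955 = 1.388 mg/L.
Second outfall: C = (2.656·1.388 + 0.3680·82.00)/3.024 = 11.20 mg/L.

11.2 mg/L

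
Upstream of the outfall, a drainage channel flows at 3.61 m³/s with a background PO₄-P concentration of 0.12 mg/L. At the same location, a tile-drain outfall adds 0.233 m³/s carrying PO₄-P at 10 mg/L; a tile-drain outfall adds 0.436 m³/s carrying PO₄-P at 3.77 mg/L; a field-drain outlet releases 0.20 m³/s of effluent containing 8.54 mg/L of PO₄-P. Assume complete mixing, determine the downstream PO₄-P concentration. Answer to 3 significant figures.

1.37 mg/L

Flow-weighted average: C = (3.610·0.1200 + 0.2330·10.00 + 0.4360·3.770 + 0.2000·8.540) / 4.479 = 6.115/4.479 = 1.365 mg/L.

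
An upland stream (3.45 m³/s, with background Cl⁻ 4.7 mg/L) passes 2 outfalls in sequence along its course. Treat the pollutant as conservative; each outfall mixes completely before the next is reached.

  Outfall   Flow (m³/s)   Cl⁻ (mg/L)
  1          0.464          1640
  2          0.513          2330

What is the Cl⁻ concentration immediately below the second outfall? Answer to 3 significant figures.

446 mg/L

Outfall 1: combined Q = 3.914 m³/s; C = (3.450·4.700 + 0.4640·1640)/3.914 = 198.6 mg/L.
Outfall 2: combined Q = 4.427 m³/s; C = (3.914·198.6 + 0.5130·2330)/4.427 = 445.6 mg/L.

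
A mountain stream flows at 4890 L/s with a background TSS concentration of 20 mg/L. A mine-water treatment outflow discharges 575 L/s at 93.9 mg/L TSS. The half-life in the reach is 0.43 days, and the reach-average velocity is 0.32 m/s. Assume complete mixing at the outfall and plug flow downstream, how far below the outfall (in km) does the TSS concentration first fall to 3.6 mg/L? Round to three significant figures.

Conservation of mass: C = (4890·20.00 + 575.0·93.90) / 5465 = 151800/5465 = 27.78 mg/L.
Half-life 0.43 d → k = ln 2 / 0.43 = 1.612 d⁻¹.
Set 27.78·exp(−k·t) = 3.6 → t = ln(27.78/3.6)/k = 109500 s = 30.42 h.
Distance = v·t = 0.32·109500 = 35040 m = 35.04 km.

35.0 km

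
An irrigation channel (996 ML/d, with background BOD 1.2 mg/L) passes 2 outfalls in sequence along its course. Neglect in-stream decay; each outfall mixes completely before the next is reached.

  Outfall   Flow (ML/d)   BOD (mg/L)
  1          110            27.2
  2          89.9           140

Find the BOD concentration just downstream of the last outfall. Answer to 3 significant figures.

Outfall 1: combined Q = 1106 ML/d; C = (996.0·1.200 + 110.0·27.20)/1106 = 3.786 mg/L.
Outfall 2: combined Q = 1196 ML/d; C = (1106·3.786 + 89.90·140.0)/1196 = 14.03 mg/L.

14.0 mg/L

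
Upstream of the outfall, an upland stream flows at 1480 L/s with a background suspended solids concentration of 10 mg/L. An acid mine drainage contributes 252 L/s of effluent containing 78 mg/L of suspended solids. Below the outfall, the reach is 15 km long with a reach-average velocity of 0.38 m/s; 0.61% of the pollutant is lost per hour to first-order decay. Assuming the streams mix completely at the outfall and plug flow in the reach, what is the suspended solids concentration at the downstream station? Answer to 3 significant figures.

18.6 mg/L

Conservation of mass: C = (1480·10.00 + 252.0·78.00) / 1732 = 34460/1732 = 19.89 mg/L.
Travel time t = 15·1000 / 0.38 = 39470 s = 10.96 h.
0.61%/h lost → k = −ln(1 − 0.0061) = 0.006119 h⁻¹.
First-order decay: C = 19.89·exp(−k·t) = 19.89·0.9351 = 18.60 mg/L.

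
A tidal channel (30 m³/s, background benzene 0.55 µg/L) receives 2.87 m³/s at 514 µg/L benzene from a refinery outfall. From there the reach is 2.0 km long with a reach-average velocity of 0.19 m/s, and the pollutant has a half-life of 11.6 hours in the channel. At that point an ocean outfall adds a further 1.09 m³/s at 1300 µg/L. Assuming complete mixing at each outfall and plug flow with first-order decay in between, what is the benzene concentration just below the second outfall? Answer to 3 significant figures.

78.6 µg/L

Flow-weighted average: C = (30.00·0.5500 + 2.870·514.0) / 32.87 = 1492/32.87 = 45.38 µg/L; combined flow 32.87 m³/s.
Travel time t = 2.0·1000 / 0.19 = 10530 s = 2.924 h.
Half-life 11.6 h → k = ln 2 / 11.6 = 0.05975 h⁻¹ = 1.434 d⁻¹.
Decay over the reach: 45.38·exp(−kt) = 45.38·0.8397 = 38.11 µg/L.
At the second outfall, C = (32.87·38.11 + 1.090·1300) / (32.87 + 1.090) = 78.61 µg/L.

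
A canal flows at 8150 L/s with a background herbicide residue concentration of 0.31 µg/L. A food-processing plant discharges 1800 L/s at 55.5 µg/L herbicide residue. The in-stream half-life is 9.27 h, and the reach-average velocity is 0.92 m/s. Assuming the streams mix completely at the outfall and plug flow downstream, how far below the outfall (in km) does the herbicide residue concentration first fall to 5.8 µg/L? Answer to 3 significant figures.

25.4 km

Conservation of mass: C = (8150·0.3100 + 1800·55.50) / 9950 = 102400/9950 = 10.29 µg/L.
Half-life 9.27 h → k = ln 2 / 9.27 = 0.07477 h⁻¹ = 1.795 d⁻¹.
Set 10.29·exp(−k·t) = 5.8 → t = ln(10.29/5.8)/k = 27620 s = 7.673 h.
Distance = v·t = 0.92·27620 = 25410 m = 25.41 km.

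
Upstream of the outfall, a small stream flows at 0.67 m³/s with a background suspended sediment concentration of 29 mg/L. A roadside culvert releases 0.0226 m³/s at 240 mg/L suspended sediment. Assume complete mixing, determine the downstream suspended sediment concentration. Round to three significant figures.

35.9 mg/L

Mixed concentration C = ΣQC/ΣQ = (0.6700·29.00 + 0.02260·240.0) / 0.6926 = 24.85/0.6926 = 35.89 mg/L.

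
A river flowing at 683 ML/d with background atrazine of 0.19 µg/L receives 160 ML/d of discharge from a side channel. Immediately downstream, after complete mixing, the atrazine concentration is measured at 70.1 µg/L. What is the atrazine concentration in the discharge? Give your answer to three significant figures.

Mass balance: 683.0·0.1900 + 160.0·Cₑ = 843.0·70.10
→ Cₑ = (843.0·70.10 − 683.0·0.1900) / 160.0 = 368.5 µg/L.

369 µg/L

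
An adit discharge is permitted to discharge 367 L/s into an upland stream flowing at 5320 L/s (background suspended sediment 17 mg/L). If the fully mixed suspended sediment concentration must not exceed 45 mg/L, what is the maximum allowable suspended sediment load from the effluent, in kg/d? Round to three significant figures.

Mass balance at the limit: 5320·17.00 + 367.0·Cₑ = 5687·45 → Cₑ = 450.9 mg/L.
367.0 L/s = 0.3670 m³/s. Load = 0.3670 m³/s × 450.9 g/m³ × 86 400 s/d = 14300 kg/d.

14300 kg/d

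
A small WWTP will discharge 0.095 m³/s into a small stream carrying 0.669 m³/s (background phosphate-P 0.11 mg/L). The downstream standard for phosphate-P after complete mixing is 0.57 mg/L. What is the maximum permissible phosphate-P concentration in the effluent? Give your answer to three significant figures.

At the limit, (Qr·Cr + Qe·Cₑ)/(Qr + Qe) = 0.57:
Cₑ = (0.7640·0.57 − 0.6690·0.1100) / 0.09500 = 3.809 mg/L.

3.81 mg/L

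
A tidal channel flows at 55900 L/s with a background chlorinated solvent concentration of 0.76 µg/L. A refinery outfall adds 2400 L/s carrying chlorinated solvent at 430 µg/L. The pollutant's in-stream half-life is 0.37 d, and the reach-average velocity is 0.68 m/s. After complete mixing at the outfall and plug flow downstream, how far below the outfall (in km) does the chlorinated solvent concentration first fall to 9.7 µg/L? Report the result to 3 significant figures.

20.1 km

After mixing, C = (55900·0.7600 + 2400·430.0) / 58300 = 1074000/58300 = 18.43 µg/L.
Half-life 0.37 d → k = ln 2 / 0.37 = 1.873 d⁻¹.
Set 18.43·exp(−k·t) = 9.7 → t = ln(18.43/9.7)/k = 29600 s = 8.223 h.
Distance = v·t = 0.68·29600 = 20130 m = 20.13 km.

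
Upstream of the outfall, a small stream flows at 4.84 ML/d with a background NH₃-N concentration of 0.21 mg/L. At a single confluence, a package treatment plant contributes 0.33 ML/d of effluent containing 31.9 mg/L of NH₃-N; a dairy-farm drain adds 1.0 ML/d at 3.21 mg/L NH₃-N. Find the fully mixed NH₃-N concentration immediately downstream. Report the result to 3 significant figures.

Flow-weighted average: C = (4.840·0.2100 + 0.3300·31.90 + 1.000·3.210) / 6.170 = 14.75/6.170 = 2.391 mg/L.

2.39 mg/L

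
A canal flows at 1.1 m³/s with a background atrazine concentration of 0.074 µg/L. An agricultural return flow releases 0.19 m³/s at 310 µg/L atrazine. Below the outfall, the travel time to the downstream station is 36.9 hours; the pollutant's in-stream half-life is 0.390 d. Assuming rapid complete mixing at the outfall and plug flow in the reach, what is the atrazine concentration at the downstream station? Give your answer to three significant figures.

2.97 µg/L

Mixed concentration C = ΣQC/ΣQ = (1.100·0.07400 + 0.1900·310.0) / 1.290 = 58.98/1.290 = 45.72 µg/L.
Half-life 0.390 d → k = ln 2 / 0.390 = 1.777 d⁻¹.
Decay over the reach: 45.72·exp(−kt) = 45.72·0.06505 = 2.974 µg/L.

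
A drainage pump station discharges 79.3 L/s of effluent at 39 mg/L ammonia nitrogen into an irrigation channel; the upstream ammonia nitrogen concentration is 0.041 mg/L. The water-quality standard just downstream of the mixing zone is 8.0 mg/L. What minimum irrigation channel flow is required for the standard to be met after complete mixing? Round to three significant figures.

Set C_mix = 8.0: (Q·0.04100 + 79.30·39.00) / (Q + 79.30) = 8.0
→ Q = 79.30·(39.00 − 8.0)/(8.0 − 0.04100) = 308.9 L/s.

309 L/s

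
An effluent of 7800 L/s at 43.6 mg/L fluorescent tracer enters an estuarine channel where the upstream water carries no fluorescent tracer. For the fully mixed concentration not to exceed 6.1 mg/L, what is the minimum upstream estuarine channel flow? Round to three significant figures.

Set C_mix = 6.1: (Q·0 + 7800·43.60) / (Q + 7800) = 6.1
→ Q = 7800·(43.60 − 6.1)/(6.1 − 0) = 47950 L/s.

48000 L/s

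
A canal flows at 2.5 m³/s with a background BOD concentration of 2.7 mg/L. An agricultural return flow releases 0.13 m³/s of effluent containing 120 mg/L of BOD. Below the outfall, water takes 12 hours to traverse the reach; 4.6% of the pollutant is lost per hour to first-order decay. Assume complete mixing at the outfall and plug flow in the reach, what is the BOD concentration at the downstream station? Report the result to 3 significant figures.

Mixed concentration C = ΣQC/ΣQ = (2.500·2.700 + 0.1300·120.0) / 2.630 = 22.35/2.630 = 8.498 mg/L.
4.6%/h lost → k = −ln(1 − 0.046) = 0.04709 h⁻¹.
After decay, C = 8.498 × e^(−kt) = 8.498 × 0.5683 = 4.830 mg/L.

4.83 mg/L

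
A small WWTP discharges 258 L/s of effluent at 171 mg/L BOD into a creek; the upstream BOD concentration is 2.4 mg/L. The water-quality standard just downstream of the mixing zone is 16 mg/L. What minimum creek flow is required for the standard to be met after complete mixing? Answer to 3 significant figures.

2940 L/s

Set C_mix = 16: (Q·2.400 + 258.0·171.0) / (Q + 258.0) = 16
→ Q = 258.0·(171.0 − 16)/(16 − 2.400) = 2940 L/s.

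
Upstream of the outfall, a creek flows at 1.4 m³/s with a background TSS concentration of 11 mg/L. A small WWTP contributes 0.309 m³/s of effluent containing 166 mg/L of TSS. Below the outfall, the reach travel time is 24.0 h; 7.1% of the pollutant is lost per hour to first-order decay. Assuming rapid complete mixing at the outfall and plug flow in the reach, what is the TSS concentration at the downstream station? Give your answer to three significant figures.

6.66 mg/L

Flow-weighted average: C = (1.400·11.00 + 0.3090·166.0) / 1.709 = 66.69/1.709 = 39.03 mg/L.
7.1%/h lost → k = −ln(1 − 0.071) = 0.07365 h⁻¹.
Applying C = C₀e^(−kt): 39.03 × 0.1708 = 6.664 mg/L.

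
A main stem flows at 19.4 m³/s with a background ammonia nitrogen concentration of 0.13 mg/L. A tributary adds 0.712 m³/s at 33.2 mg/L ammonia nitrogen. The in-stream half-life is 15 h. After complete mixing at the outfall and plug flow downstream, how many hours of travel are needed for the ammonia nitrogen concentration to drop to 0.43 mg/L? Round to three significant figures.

24.0 h

Mass balance: C = (19.40·0.1300 + 0.7120·33.20) / 20.11 = 26.16/20.11 = 1.301 mg/L.
Half-life 15 h → k = ln 2 / 15 = 0.04621 h⁻¹ = 1.109 d⁻¹.
1.301·exp(−k·t) = 0.43 → t = ln(1.301/0.43)/k = 86230 s = 23.95 h.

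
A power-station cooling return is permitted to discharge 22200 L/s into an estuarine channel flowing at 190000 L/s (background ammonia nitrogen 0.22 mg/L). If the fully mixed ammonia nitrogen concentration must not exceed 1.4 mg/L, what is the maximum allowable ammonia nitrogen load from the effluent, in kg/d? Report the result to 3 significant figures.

22100 kg/d

Mass balance at the limit: 190000·0.2200 + 22200·Cₑ = 212200·1.4 → Cₑ = 11.50 mg/L.
22200 L/s = 22.20 m³/s. Load = 22.20 m³/s × 11.50 g/m³ × 86 400 s/d = 22060 kg/d.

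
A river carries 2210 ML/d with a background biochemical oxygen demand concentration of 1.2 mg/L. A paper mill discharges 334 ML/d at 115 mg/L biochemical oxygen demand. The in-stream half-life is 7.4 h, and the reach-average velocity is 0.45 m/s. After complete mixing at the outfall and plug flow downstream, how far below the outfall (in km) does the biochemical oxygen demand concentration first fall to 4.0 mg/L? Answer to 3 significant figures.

Mass balance: C = (2210·1.200 + 334.0·115.0) / 2544 = 41060/2544 = 16.14 mg/L.
Half-life 7.4 h → k = ln 2 / 7.4 = 0.09367 h⁻¹ = 2.248 d⁻¹.
Set 16.14·exp(−k·t) = 4.0 → t = ln(16.14/4.0)/k = 53620 s = 14.89 h.
Distance = v·t = 0.45·53620 = 24130 m = 24.13 km.

24.1 km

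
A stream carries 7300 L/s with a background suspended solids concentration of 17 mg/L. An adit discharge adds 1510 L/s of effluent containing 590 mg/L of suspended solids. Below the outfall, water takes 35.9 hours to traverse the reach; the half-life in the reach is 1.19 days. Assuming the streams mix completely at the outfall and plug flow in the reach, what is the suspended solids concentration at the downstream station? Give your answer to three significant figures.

48.2 mg/L

After mixing, C = (7300·17.00 + 1510·590.0) / 8810 = 1015000/8810 = 115.2 mg/L.
Half-life 1.19 d → k = ln 2 / 1.19 = 0.5825 d⁻¹.
Decay over the reach: 115.2·exp(−kt) = 115.2·0.4184 = 48.21 mg/L.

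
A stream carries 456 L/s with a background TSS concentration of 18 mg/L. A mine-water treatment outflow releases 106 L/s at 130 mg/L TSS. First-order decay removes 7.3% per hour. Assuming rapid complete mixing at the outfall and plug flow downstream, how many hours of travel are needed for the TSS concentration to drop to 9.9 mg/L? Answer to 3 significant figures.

18.1 h

After mixing, C = (456.0·18.00 + 106.0·130.0) / 562.0 = 21990/562.0 = 39.12 mg/L.
7.3%/h lost → k = −ln(1 − 0.073) = 0.07580 h⁻¹.
39.12·exp(−k·t) = 9.9 → t = ln(39.12/9.9)/k = 65260 s = 18.13 h.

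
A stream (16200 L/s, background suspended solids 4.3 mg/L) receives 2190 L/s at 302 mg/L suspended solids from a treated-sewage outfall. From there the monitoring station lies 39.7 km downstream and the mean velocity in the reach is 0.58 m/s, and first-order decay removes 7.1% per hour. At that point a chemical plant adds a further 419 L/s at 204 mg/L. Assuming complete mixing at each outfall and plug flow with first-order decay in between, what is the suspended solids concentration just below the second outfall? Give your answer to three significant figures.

14.1 mg/L

Mixed concentration C = ΣQC/ΣQ = (16200·4.300 + 2190·302.0) / 18390 = 731000/18390 = 39.75 mg/L; combined flow 18390 L/s.
Travel time t = 39.7·1000 / 0.58 = 68450 s = 19.01 h.
7.1%/h lost → k = −ln(1 − 0.071) = 0.07365 h⁻¹.
Applying C = C₀e^(−kt): 39.75 × 0.2465 = 9.800 mg/L.
At the second outfall, C = (18390·9.800 + 419.0·204.0) / (18390 + 419.0) = 14.13 mg/L.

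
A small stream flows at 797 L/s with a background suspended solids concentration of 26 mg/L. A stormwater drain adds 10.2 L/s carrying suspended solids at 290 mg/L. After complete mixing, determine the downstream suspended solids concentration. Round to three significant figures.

29.3 mg/L

Flow-weighted average: C = (797.0·26.00 + 10.20·290.0) / 807.2 = 23680/807.2 = 29.34 mg/L.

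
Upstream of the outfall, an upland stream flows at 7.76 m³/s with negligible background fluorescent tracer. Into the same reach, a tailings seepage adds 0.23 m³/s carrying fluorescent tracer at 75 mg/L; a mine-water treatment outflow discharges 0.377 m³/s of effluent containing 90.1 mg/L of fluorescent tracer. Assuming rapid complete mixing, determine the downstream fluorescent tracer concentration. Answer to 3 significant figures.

6.12 mg/L

Mass balance: C = (7.760·0 + 0.2300·75.00 + 0.3770·90.10) / 8.367 = 51.22/8.367 = 6.121 mg/L.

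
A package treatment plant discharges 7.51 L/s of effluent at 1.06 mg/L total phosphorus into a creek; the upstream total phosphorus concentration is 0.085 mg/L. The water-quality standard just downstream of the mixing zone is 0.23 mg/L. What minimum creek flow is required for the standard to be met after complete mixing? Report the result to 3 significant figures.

Set C_mix = 0.23: (Q·0.08500 + 7.510·1.060) / (Q + 7.510) = 0.23
→ Q = 7.510·(1.060 − 0.23)/(0.23 − 0.08500) = 42.99 L/s.

43.0 L/s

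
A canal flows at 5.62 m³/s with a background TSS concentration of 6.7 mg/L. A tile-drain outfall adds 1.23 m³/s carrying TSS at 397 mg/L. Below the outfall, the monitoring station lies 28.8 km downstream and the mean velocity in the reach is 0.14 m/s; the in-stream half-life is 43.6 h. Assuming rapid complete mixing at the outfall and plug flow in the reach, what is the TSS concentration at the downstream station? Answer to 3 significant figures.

31.0 mg/L

Conservation of mass: C = (5.620·6.700 + 1.230·397.0) / 6.850 = 526.0/6.850 = 76.78 mg/L.
Travel time t = 28.8·1000 / 0.14 = 205700 s = 57.14 h.
Half-life 43.6 h → k = ln 2 / 43.6 = 0.01590 h⁻¹ = 0.3815 d⁻¹.
First-order decay: C = 76.78·exp(−k·t) = 76.78·0.4031 = 30.95 mg/L.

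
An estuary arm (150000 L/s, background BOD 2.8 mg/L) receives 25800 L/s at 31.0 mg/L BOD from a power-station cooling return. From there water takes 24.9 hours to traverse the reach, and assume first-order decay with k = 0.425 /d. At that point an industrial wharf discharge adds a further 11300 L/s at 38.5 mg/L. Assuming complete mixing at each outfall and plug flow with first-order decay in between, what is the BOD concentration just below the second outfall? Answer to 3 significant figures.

Mixed concentration C = ΣQC/ΣQ = (150000·2.800 + 25800·31.00) / 175800 = 1220000/175800 = 6.939 mg/L; combined flow 175800 L/s.
First-order decay: C = 6.939·exp(−k·t) = 6.939·0.6434 = 4.465 mg/L.
At the second outfall, C = (175800·4.465 + 11300·38.50) / (175800 + 11300) = 6.520 mg/L.

6.52 mg/L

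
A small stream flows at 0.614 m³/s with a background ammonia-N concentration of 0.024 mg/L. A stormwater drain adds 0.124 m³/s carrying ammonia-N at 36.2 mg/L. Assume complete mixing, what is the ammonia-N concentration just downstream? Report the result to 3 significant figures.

Mixed concentration C = ΣQC/ΣQ = (0.6140·0.02400 + 0.1240·36.20) / 0.7380 = 4.504/0.7380 = 6.102 mg/L.

6.10 mg/L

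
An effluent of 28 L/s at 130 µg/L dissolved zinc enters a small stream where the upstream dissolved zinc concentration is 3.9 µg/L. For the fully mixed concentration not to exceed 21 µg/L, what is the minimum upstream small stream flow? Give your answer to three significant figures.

178 L/s

Set C_mix = 21: (Q·3.900 + 28.00·130.0) / (Q + 28.00) = 21
→ Q = 28.00·(130.0 − 21)/(21 − 3.900) = 178.5 L/s.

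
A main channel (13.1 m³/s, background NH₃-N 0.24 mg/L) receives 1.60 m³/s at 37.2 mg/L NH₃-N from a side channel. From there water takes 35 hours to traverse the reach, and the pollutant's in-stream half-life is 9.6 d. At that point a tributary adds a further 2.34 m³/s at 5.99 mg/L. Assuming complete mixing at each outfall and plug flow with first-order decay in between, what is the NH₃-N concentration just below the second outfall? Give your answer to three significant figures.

4.13 mg/L

Conservation of mass: C = (13.10·0.2400 + 1.600·37.20) / 14.70 = 62.66/14.70 = 4.263 mg/L; combined flow 14.70 m³/s.
Half-life 9.6 d → k = ln 2 / 9.6 = 0.07220 d⁻¹.
Decay over the reach: 4.263·exp(−kt) = 4.263·0.9001 = 3.837 mg/L.
Second outfall: C = (14.70·3.837 + 2.340·5.990)/17.04 = 4.133 mg/L.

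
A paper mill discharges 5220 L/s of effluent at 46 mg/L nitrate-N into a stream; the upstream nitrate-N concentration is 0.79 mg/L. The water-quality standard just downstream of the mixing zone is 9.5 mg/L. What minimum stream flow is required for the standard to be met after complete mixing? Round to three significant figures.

Set C_mix = 9.5: (Q·0.7900 + 5220·46.00) / (Q + 5220) = 9.5
→ Q = 5220·(46.00 − 9.5)/(9.5 − 0.7900) = 21870 L/s.

21900 L/s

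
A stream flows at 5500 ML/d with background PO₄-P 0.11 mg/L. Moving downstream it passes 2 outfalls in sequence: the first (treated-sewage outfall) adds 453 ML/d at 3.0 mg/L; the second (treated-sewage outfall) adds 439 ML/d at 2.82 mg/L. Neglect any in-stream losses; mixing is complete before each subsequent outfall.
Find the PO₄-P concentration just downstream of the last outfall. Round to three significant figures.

Outfall 1: combined Q = 5953 ML/d; C = (5500·0.1100 + 453.0·3.000)/5953 = 0.3299 mg/L.
Outfall 2: combined Q = 6392 ML/d; C = (5953·0.3299 + 439.0·2.820)/6392 = 0.5009 mg/L.

0.501 mg/L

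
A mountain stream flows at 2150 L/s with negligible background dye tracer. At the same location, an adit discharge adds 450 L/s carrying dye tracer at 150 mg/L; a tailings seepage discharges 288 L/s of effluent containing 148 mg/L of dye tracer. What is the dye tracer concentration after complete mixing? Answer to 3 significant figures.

Conservation of mass: C = (2150·0 + 450.0·150.0 + 288.0·148.0) / 2888 = 110100/2888 = 38.13 mg/L.

38.1 mg/L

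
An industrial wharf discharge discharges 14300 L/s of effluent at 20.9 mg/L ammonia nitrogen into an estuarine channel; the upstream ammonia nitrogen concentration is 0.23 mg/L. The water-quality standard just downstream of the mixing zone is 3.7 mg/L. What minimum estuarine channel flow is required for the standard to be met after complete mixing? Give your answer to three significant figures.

Set C_mix = 3.7: (Q·0.2300 + 14300·20.90) / (Q + 14300) = 3.7
→ Q = 14300·(20.90 − 3.7)/(3.7 − 0.2300) = 70880 L/s.

70900 L/s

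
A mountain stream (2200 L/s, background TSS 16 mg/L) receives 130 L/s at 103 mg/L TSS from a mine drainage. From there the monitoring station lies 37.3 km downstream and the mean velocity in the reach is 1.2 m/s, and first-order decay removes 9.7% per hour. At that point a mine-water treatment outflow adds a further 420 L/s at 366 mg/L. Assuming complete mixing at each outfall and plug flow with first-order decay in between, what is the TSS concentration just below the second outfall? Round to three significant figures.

63.2 mg/L

After mixing, C = (2200·16.00 + 130.0·103.0) / 2330 = 48590/2330 = 20.85 mg/L; combined flow 2330 L/s.
Travel time t = 37.3·1000 / 1.2 = 31080 s = 8.634 h.
9.7%/h lost → k = −ln(1 − 0.097) = 0.1020 h⁻¹.
First-order decay: C = 20.85·exp(−k·t) = 20.85·0.4144 = 8.641 mg/L.
Second outfall: C = (2330·8.641 + 420.0·366.0)/2750 = 63.22 mg/L.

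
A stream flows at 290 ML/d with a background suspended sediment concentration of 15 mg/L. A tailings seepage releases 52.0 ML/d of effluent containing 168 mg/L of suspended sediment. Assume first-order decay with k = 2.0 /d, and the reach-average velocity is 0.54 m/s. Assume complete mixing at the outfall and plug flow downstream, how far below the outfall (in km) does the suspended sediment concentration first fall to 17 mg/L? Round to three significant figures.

18.9 km

Conservation of mass: C = (290.0·15.00 + 52.00·168.0) / 342.0 = 13090/342.0 = 38.26 mg/L.
Set 38.26·exp(−k·t) = 17 → t = ln(38.26/17)/k = 35050 s = 9.735 h.
Distance = v·t = 0.54·35050 = 18930 m = 18.93 km.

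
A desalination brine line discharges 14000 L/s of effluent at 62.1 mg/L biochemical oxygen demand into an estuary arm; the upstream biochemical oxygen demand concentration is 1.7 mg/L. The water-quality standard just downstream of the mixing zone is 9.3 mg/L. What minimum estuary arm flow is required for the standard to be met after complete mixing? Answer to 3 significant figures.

97300 L/s

Set C_mix = 9.3: (Q·1.700 + 14000·62.10) / (Q + 14000) = 9.3
→ Q = 14000·(62.10 − 9.3)/(9.3 − 1.700) = 97260 L/s.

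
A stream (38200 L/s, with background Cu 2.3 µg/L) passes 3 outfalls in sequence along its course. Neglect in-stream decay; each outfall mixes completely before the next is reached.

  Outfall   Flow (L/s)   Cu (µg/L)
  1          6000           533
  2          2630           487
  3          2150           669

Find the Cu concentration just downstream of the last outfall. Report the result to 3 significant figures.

123 µg/L

After outfall 1: Q = 38200 + 6000 = 44200 L/s; C = (38200·2.300 + 6000·533.0)/44200 = 74.34 µg/L.
After outfall 2: Q = 44200 + 2630 = 46830 L/s; C = (44200·74.34 + 2630·487.0)/46830 = 97.52 µg/L.
After outfall 3: Q = 46830 + 2150 = 48980 L/s; C = (46830·97.52 + 2150·669.0)/48980 = 122.6 µg/L.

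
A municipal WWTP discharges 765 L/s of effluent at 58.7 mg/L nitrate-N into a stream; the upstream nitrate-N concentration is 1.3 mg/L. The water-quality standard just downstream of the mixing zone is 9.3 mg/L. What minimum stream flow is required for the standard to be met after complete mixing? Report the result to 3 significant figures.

4720 L/s

Set C_mix = 9.3: (Q·1.300 + 765.0·58.70) / (Q + 765.0) = 9.3
→ Q = 765.0·(58.70 − 9.3)/(9.3 − 1.300) = 4724 L/s.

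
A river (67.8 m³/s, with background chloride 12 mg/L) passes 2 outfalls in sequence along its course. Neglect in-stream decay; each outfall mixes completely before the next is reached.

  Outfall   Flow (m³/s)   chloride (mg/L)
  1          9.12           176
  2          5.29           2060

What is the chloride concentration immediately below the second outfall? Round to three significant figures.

162 mg/L

Outfall 1: combined Q = 76.92 m³/s; C = (67.80·12.00 + 9.120·176.0)/76.92 = 31.44 mg/L.
Outfall 2: combined Q = 82.21 m³/s; C = (76.92·31.44 + 5.290·2060)/82.21 = 162.0 mg/L.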